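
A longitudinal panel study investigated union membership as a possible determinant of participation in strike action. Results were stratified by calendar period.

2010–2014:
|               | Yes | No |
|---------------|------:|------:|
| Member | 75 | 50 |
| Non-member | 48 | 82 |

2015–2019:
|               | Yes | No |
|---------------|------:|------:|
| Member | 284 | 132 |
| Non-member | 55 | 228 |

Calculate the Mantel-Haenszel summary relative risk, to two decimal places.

RR_MH = Σ(aᵢ·n₀ᵢ/nᵢ) / Σ(cᵢ·n₁ᵢ/nᵢ), with n₁ᵢ = aᵢ+bᵢ (exposed), n₀ᵢ = cᵢ+dᵢ (unexposed), nᵢ = n₁ᵢ+n₀ᵢ.
Stratum 1 (2010–2014): n₁ = 125, n₀ = 130, n = 255; a·n₀/n = 75·130/255 = 38.2353; c·n₁/n = 48·125/255 = 23.5294
Stratum 2 (2015–2019): n₁ = 416, n₀ = 283, n = 699; a·n₀/n = 284·283/699 = 114.9814; c·n₁/n = 55·416/699 = 32.7325
RR_MH = (38.2353 + 114.9814) / (23.5294 + 32.7325) = 153.2167 / 56.2619 = 2.72328

2.72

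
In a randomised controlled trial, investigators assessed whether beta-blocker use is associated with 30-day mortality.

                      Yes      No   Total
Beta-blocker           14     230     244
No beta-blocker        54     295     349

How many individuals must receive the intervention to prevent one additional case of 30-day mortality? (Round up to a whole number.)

11

Risk in treated group = 14/244 = 0.05738; risk in control = 54/349 = 0.15473.
Absolute risk reduction = 0.15473 − 0.05738 = 0.09735
NNT = 1 / ARR = 1 / 0.09735 = 10.272 → round up → 11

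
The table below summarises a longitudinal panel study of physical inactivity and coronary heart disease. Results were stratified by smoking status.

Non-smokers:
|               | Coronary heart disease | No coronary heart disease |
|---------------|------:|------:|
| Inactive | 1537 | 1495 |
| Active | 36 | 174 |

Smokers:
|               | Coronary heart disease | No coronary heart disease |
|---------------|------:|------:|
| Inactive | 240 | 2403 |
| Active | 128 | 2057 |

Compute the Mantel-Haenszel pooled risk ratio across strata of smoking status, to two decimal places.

2.01

RR_MH = Σ(aᵢ·n₀ᵢ/nᵢ) / Σ(cᵢ·n₁ᵢ/nᵢ), with n₁ᵢ = aᵢ+bᵢ (exposed), n₀ᵢ = cᵢ+dᵢ (unexposed), nᵢ = n₁ᵢ+n₀ᵢ.
Stratum 1 (Non-smokers): n₁ = 3032, n₀ = 210, n = 3242; a·n₀/n = 1537·210/3242 = 99.5589; c·n₁/n = 36·3032/3242 = 33.6681
Stratum 2 (Smokers): n₁ = 2643, n₀ = 2185, n = 4828; a·n₀/n = 240·2185/4828 = 108.6164; c·n₁/n = 128·2643/4828 = 70.0713
RR_MH = (99.5589 + 108.6164) / (33.6681 + 70.0713) = 208.1753 / 103.7394 = 2.00671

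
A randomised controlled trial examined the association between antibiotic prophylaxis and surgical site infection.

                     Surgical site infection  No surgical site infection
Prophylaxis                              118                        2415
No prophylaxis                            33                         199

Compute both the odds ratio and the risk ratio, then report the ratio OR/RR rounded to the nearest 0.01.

Cells: a = 118, b = 2415, c = 33, d = 199.
OR = (118·199)/(2415·33) = 23482/79695 = 0.29465
Risk in exposed = 118/2533 = 0.04659; risk in unexposed = 33/232 = 0.14224; RR = 0.32751
OR/RR = 0.29465 / 0.32751 = 0.89967
The outcome is not rare, so the OR lies further from 1 than the RR.

0.90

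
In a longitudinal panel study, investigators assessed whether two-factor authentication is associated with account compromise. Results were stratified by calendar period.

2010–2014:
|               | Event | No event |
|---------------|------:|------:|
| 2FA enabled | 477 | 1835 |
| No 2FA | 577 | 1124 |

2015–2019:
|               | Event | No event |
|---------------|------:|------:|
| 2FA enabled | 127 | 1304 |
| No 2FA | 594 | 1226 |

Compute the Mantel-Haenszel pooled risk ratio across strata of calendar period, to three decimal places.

0.460

RR_MH = Σ(aᵢ·n₀ᵢ/nᵢ) / Σ(cᵢ·n₁ᵢ/nᵢ), with n₁ᵢ = aᵢ+bᵢ (exposed), n₀ᵢ = cᵢ+dᵢ (unexposed), nᵢ = n₁ᵢ+n₀ᵢ.
Stratum 1 (2010–2014): n₁ = 2312, n₀ = 1701, n = 4013; a·n₀/n = 477·1701/4013 = 202.1871; c·n₁/n = 577·2312/4013 = 332.4256
Stratum 2 (2015–2019): n₁ = 1431, n₀ = 1820, n = 3251; a·n₀/n = 127·1820/3251 = 71.0981; c·n₁/n = 594·1431/3251 = 261.4623
RR_MH = (202.1871 + 71.0981) / (332.4256 + 261.4623) = 273.2853 / 593.8879 = 0.46016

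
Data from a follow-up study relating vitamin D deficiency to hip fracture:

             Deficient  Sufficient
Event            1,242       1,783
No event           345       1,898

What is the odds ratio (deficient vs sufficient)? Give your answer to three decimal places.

3.832

Reading the table with exposure as columns: a = 1242 (Deficient, case), b = 345 (Deficient, non-case), c = 1783 (Sufficient, case), d = 1898.
OR = (a·d)/(b·c) = (1242 × 1898) / (345 × 1783) = 2357316 / 615135 = 3.83219
The odds of hip fracture are about 3.83 times as high in the deficient group.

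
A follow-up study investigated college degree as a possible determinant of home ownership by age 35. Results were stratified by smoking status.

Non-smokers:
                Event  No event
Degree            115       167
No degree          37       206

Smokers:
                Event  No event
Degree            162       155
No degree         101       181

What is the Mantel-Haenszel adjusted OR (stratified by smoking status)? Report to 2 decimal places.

OR_MH = Σ(aᵢdᵢ/nᵢ) / Σ(bᵢcᵢ/nᵢ), where nᵢ is the stratum total.
Stratum 1 (Non-smokers): n = 525; a·d/n = 115·206/525 = 45.1238; b·c/n = 167·37/525 = 11.7695
Stratum 2 (Smokers): n = 599; a·d/n = 162·181/599 = 48.9516; b·c/n = 155·101/599 = 26.1352
OR_MH = (45.1238 + 48.9516) / (11.7695 + 26.1352) = 94.0754 / 37.9047 = 2.48189

2.48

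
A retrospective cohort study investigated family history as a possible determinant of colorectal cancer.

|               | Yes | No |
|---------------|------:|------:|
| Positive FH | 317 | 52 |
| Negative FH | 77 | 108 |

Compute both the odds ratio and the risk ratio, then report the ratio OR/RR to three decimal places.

4.143

Cells: a = 317, b = 52, c = 77, d = 108.
OR = (317·108)/(52·77) = 34236/4004 = 8.55045
Risk in exposed = 317/369 = 0.85908; risk in unexposed = 77/185 = 0.41622; RR = 2.06402
OR/RR = 8.55045 / 2.06402 = 4.14262
The outcome is not rare, so the OR lies further from 1 than the RR.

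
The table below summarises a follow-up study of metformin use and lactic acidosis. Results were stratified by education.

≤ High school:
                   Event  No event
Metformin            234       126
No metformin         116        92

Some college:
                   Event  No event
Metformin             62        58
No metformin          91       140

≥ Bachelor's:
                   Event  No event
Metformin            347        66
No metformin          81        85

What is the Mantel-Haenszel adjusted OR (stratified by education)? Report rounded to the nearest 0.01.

2.27

OR_MH = Σ(aᵢdᵢ/nᵢ) / Σ(bᵢcᵢ/nᵢ), where nᵢ is the stratum total.
Stratum 1 (≤ High school): n = 568; a·d/n = 234·92/568 = 37.9014; b·c/n = 126·116/568 = 25.7324
Stratum 2 (Some college): n = 351; a·d/n = 62·140/351 = 24.7293; b·c/n = 58·91/351 = 15.0370
Stratum 3 (≥ Bachelor's): n = 579; a·d/n = 347·85/579 = 50.9413; b·c/n = 66·81/579 = 9.2332
OR_MH = (37.9014 + 24.7293 + 50.9413) / (25.7324 + 15.0370 + 9.2332) = 113.5720 / 50.0026 = 2.27132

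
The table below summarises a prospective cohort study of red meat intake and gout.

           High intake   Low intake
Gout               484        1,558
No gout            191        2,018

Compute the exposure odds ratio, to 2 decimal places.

3.28

Reading the table with exposure as columns: a = 484 (High intake, case), b = 191 (High intake, non-case), c = 1558 (Low intake, case), d = 2018.
OR = (a·d)/(b·c) = (484 × 2018) / (191 × 1558) = 976712 / 297578 = 3.28221
The odds of gout are about 3.28 times as high in the high intake group.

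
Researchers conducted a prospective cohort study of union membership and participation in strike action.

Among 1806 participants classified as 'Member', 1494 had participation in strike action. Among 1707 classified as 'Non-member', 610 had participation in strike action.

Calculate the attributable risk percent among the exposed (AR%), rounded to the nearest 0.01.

From the description: a = 1494, b = 312, c = 610, d = 1097.
Risk in exposed = 1494/1806 = 0.82724; risk in unexposed = 610/1707 = 0.35735.
RR = 0.82724/0.35735 = 2.31492
AR% = (RR − 1)/RR × 100 = (2.31492 − 1)/2.31492 × 100 = 56.8020%

56.80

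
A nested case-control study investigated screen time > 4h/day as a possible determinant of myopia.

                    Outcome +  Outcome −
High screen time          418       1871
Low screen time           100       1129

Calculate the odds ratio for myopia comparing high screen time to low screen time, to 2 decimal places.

2.52

Cells: a = 418, b = 1871, c = 100, d = 1129.
OR = (a·d)/(b·c) = (418 × 1129) / (1871 × 100) = 471922 / 187100 = 2.52230
The odds of myopia are about 2.52 times as high in the high screen time group.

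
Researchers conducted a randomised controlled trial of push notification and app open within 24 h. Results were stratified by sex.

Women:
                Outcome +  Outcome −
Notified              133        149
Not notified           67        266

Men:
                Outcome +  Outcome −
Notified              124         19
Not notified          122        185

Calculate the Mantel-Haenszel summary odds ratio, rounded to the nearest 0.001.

5.074

OR_MH = Σ(aᵢdᵢ/nᵢ) / Σ(bᵢcᵢ/nᵢ), where nᵢ is the stratum total.
Stratum 1 (Women): n = 615; a·d/n = 133·266/615 = 57.5252; b·c/n = 149·67/615 = 16.2325
Stratum 2 (Men): n = 450; a·d/n = 124·185/450 = 50.9778; b·c/n = 19·122/450 = 5.1511
OR_MH = (57.5252 + 50.9778) / (16.2325 + 5.1511) = 108.5030 / 21.3836 = 5.07411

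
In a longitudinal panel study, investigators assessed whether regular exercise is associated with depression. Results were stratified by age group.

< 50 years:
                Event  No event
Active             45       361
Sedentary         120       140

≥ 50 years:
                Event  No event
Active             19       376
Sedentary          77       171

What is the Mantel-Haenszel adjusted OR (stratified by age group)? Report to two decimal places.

OR_MH = Σ(aᵢdᵢ/nᵢ) / Σ(bᵢcᵢ/nᵢ), where nᵢ is the stratum total.
Stratum 1 (< 50 years): n = 666; a·d/n = 45·140/666 = 9.4595; b·c/n = 361·120/666 = 65.0450
Stratum 2 (≥ 50 years): n = 643; a·d/n = 19·171/643 = 5.0529; b·c/n = 376·77/643 = 45.0264
OR_MH = (9.4595 + 5.0529) / (65.0450 + 45.0264) = 14.5123 / 110.0715 = 0.13184

0.13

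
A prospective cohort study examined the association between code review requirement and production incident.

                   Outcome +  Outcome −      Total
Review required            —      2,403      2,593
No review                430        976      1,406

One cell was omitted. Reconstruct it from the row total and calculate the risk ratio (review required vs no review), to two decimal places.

0.24

The missing cell is in the exposed row: 2593 − 2403 = 190.
So a = 190, b = 2403, c = 430, d = 976.
RR = [a/(a+b)] / [c/(c+d)] = (190/2593) / (430/1406) = 0.07327/0.30583 = 0.23959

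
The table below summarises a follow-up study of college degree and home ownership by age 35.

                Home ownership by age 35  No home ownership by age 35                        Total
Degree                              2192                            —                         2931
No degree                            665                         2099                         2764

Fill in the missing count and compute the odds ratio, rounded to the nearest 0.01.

The missing cell is in the exposed row: 2931 − 2192 = 739.
So a = 2192, b = 739, c = 665, d = 2099.
OR = (a·d)/(b·c) = (2192 × 2099) / (739 × 665) = 4601008 / 491435 = 9.36239

9.36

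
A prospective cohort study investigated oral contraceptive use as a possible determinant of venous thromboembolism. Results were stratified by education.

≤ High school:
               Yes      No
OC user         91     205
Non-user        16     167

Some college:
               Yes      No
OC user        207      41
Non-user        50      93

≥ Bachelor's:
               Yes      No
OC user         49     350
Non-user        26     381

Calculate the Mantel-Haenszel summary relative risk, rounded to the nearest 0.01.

2.48

RR_MH = Σ(aᵢ·n₀ᵢ/nᵢ) / Σ(cᵢ·n₁ᵢ/nᵢ), with n₁ᵢ = aᵢ+bᵢ (exposed), n₀ᵢ = cᵢ+dᵢ (unexposed), nᵢ = n₁ᵢ+n₀ᵢ.
Stratum 1 (≤ High school): n₁ = 296, n₀ = 183, n = 479; a·n₀/n = 91·183/479 = 34.7662; c·n₁/n = 16·296/479 = 9.8873
Stratum 2 (Some college): n₁ = 248, n₀ = 143, n = 391; a·n₀/n = 207·143/391 = 75.7059; c·n₁/n = 50·248/391 = 31.7136
Stratum 3 (≥ Bachelor's): n₁ = 399, n₀ = 407, n = 806; a·n₀/n = 49·407/806 = 24.7432; c·n₁/n = 26·399/806 = 12.8710
RR_MH = (34.7662 + 75.7059 + 24.7432) / (9.8873 + 31.7136 + 12.8710) = 135.2152 / 54.4718 = 2.48230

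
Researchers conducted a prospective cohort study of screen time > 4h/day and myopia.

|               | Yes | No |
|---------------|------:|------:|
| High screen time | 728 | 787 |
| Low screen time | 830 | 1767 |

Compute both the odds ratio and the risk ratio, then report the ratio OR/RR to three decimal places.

1.310

Cells: a = 728, b = 787, c = 830, d = 1767.
OR = (728·1767)/(787·830) = 1286376/653210 = 1.96931
Risk in exposed = 728/1515 = 0.48053; risk in unexposed = 830/2597 = 0.31960; RR = 1.50353
OR/RR = 1.96931 / 1.50353 = 1.30979
The outcome is not rare, so the OR lies further from 1 than the RR.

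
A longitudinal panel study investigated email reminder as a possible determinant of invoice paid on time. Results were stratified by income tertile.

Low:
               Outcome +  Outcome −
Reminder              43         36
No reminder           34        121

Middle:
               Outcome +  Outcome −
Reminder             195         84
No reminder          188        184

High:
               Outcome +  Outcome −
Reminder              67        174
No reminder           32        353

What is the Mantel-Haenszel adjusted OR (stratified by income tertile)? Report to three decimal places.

OR_MH = Σ(aᵢdᵢ/nᵢ) / Σ(bᵢcᵢ/nᵢ), where nᵢ is the stratum total.
Stratum 1 (Low): n = 234; a·d/n = 43·121/234 = 22.2350; b·c/n = 36·34/234 = 5.2308
Stratum 2 (Middle): n = 651; a·d/n = 195·184/651 = 55.1152; b·c/n = 84·188/651 = 24.2581
Stratum 3 (High): n = 626; a·d/n = 67·353/626 = 37.7812; b·c/n = 174·32/626 = 8.8946
OR_MH = (22.2350 + 55.1152 + 37.7812) / (5.2308 + 24.2581 + 8.8946) = 115.1314 / 38.3834 = 2.99951

3.000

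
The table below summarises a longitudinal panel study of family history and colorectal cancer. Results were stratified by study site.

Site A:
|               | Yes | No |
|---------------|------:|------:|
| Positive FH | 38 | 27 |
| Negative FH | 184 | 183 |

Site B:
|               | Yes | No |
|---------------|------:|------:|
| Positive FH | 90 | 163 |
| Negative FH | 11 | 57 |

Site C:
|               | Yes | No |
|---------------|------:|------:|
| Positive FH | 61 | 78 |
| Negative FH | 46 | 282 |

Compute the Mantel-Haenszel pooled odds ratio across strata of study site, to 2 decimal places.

OR_MH = Σ(aᵢdᵢ/nᵢ) / Σ(bᵢcᵢ/nᵢ), where nᵢ is the stratum total.
Stratum 1 (Site A): n = 432; a·d/n = 38·183/432 = 16.0972; b·c/n = 27·184/432 = 11.5000
Stratum 2 (Site B): n = 321; a·d/n = 90·57/321 = 15.9813; b·c/n = 163·11/321 = 5.5857
Stratum 3 (Site C): n = 467; a·d/n = 61·282/467 = 36.8351; b·c/n = 78·46/467 = 7.6831
OR_MH = (16.0972 + 15.9813 + 36.8351) / (11.5000 + 5.5857 + 7.6831) = 68.9136 / 24.7688 = 2.78228

2.78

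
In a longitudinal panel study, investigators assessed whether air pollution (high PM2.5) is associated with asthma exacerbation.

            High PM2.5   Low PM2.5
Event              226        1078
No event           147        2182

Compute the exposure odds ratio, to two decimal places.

3.11

Reading the table with exposure as columns: a = 226 (High PM2.5, case), b = 147 (High PM2.5, non-case), c = 1078 (Low PM2.5, case), d = 2182.
OR = (a·d)/(b·c) = (226 × 2182) / (147 × 1078) = 493132 / 158466 = 3.11191
The odds of asthma exacerbation are about 3.11 times as high in the high pm2.5 group.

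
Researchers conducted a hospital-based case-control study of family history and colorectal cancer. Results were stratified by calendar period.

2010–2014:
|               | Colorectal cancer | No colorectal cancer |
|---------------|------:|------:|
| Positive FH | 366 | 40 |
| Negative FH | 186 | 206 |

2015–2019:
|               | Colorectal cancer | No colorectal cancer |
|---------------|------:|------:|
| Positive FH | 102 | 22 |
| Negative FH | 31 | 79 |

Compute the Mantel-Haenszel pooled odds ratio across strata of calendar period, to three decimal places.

OR_MH = Σ(aᵢdᵢ/nᵢ) / Σ(bᵢcᵢ/nᵢ), where nᵢ is the stratum total.
Stratum 1 (2010–2014): n = 798; a·d/n = 366·206/798 = 94.4812; b·c/n = 40·186/798 = 9.3233
Stratum 2 (2015–2019): n = 234; a·d/n = 102·79/234 = 34.4359; b·c/n = 22·31/234 = 2.9145
OR_MH = (94.4812 + 34.4359) / (9.3233 + 2.9145) = 128.9171 / 12.2378 = 10.53430

10.534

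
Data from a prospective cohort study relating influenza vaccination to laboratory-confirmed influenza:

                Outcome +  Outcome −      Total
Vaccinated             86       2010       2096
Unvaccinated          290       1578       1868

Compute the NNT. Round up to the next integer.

Risk in treated group = 86/2096 = 0.04103; risk in control = 290/1868 = 0.15525.
Absolute risk reduction = 0.15525 − 0.04103 = 0.11422
NNT = 1 / ARR = 1 / 0.11422 = 8.755 → round up → 9

9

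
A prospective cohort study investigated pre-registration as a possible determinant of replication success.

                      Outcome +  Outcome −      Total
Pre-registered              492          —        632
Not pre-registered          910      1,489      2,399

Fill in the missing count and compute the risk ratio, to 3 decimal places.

2.052

The missing cell is in the exposed row: 632 − 492 = 140.
So a = 492, b = 140, c = 910, d = 1489.
RR = [a/(a+b)] / [c/(c+d)] = (492/632) / (910/2399) = 0.77848/0.37932 = 2.05228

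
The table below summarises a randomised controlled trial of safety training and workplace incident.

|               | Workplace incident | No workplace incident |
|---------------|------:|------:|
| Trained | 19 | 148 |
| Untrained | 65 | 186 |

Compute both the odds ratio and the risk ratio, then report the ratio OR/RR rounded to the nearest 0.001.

0.836

Cells: a = 19, b = 148, c = 65, d = 186.
OR = (19·186)/(148·65) = 3534/9620 = 0.36736
Risk in exposed = 19/167 = 0.11377; risk in unexposed = 65/251 = 0.25896; RR = 0.43934
OR/RR = 0.36736 / 0.43934 = 0.83617
The outcome is not rare, so the OR lies further from 1 than the RR.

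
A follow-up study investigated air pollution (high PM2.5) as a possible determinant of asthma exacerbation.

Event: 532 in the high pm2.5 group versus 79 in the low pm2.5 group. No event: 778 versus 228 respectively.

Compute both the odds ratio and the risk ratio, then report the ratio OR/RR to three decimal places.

From the description: a = 532, b = 778, c = 79, d = 228.
OR = (532·228)/(778·79) = 121296/61462 = 1.97351
Risk in exposed = 532/1310 = 0.40611; risk in unexposed = 79/307 = 0.25733; RR = 1.57816
OR/RR = 1.97351 / 1.57816 = 1.25051
The outcome is not rare, so the OR lies further from 1 than the RR.

1.251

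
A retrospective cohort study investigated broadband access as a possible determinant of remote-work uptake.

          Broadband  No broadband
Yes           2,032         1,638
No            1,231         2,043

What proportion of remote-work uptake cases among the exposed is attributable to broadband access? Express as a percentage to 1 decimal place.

28.5

Reading the table with exposure as columns: a = 2032 (Broadband, case), b = 1231 (Broadband, non-case), c = 1638 (No broadband, case), d = 2043.
Risk in exposed = 2032/3263 = 0.62274; risk in unexposed = 1638/3681 = 0.44499.
RR = 0.62274/0.44499 = 1.39945
AR% = (RR − 1)/RR × 100 = (1.39945 − 1)/1.39945 × 100 = 28.5435%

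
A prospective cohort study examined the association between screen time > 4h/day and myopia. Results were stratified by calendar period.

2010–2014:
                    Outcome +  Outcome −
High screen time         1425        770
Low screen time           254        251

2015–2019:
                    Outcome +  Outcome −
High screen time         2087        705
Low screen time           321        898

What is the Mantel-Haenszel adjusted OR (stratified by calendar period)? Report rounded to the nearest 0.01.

4.65

OR_MH = Σ(aᵢdᵢ/nᵢ) / Σ(bᵢcᵢ/nᵢ), where nᵢ is the stratum total.
Stratum 1 (2010–2014): n = 2700; a·d/n = 1425·251/2700 = 132.4722; b·c/n = 770·254/2700 = 72.4370
Stratum 2 (2015–2019): n = 4011; a·d/n = 2087·898/4011 = 467.2466; b·c/n = 705·321/4011 = 56.4211
OR_MH = (132.4722 + 467.2466) / (72.4370 + 56.4211) = 599.7188 / 128.8581 = 4.65410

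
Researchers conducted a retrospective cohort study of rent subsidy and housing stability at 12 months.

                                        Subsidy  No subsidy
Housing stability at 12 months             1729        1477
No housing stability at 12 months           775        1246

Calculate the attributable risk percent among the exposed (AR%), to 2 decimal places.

21.45

Reading the table with exposure as columns: a = 1729 (Subsidy, case), b = 775 (Subsidy, non-case), c = 1477 (No subsidy, case), d = 1246.
Risk in exposed = 1729/2504 = 0.69050; risk in unexposed = 1477/2723 = 0.54242.
RR = 0.69050/0.54242 = 1.27300
AR% = (RR − 1)/RR × 100 = (1.27300 − 1)/1.27300 × 100 = 21.4453%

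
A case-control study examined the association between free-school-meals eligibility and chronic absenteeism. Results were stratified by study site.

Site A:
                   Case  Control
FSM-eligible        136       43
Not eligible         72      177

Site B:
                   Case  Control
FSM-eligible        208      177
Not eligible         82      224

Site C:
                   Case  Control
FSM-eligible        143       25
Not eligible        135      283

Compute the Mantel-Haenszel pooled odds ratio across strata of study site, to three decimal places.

5.669

OR_MH = Σ(aᵢdᵢ/nᵢ) / Σ(bᵢcᵢ/nᵢ), where nᵢ is the stratum total.
Stratum 1 (Site A): n = 428; a·d/n = 136·177/428 = 56.2430; b·c/n = 43·72/428 = 7.2336
Stratum 2 (Site B): n = 691; a·d/n = 208·224/691 = 67.4269; b·c/n = 177·82/691 = 21.0043
Stratum 3 (Site C): n = 586; a·d/n = 143·283/586 = 69.0597; b·c/n = 25·135/586 = 5.7594
OR_MH = (56.2430 + 67.4269 + 69.0597) / (7.2336 + 21.0043 + 5.7594) = 192.7296 / 33.9974 = 5.66896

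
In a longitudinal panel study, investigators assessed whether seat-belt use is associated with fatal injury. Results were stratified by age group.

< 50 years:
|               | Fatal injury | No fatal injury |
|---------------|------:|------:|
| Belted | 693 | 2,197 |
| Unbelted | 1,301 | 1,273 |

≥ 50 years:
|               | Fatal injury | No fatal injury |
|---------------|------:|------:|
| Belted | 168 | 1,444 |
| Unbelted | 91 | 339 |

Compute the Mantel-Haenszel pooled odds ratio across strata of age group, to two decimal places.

OR_MH = Σ(aᵢdᵢ/nᵢ) / Σ(bᵢcᵢ/nᵢ), where nᵢ is the stratum total.
Stratum 1 (< 50 years): n = 5464; a·d/n = 693·1273/5464 = 161.4548; b·c/n = 2197·1301/5464 = 523.1144
Stratum 2 (≥ 50 years): n = 2042; a·d/n = 168·339/2042 = 27.8903; b·c/n = 1444·91/2042 = 64.3506
OR_MH = (161.4548 + 27.8903) / (523.1144 + 64.3506) = 189.3451 / 587.4650 = 0.32231

0.32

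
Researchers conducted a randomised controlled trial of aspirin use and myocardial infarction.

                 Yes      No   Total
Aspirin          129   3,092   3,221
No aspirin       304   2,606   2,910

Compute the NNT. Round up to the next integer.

Risk in treated group = 129/3221 = 0.04005; risk in control = 304/2910 = 0.10447.
Absolute risk reduction = 0.10447 − 0.04005 = 0.06442
NNT = 1 / ARR = 1 / 0.06442 = 15.524 → round up → 16

16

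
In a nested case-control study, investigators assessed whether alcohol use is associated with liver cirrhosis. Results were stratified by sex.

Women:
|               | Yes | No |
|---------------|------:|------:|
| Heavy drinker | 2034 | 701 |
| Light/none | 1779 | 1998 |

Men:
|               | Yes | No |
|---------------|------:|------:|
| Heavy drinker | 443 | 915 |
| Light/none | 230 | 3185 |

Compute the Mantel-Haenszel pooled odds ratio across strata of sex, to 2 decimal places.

OR_MH = Σ(aᵢdᵢ/nᵢ) / Σ(bᵢcᵢ/nᵢ), where nᵢ is the stratum total.
Stratum 1 (Women): n = 6512; a·d/n = 2034·1998/6512 = 624.0682; b·c/n = 701·1779/6512 = 191.5048
Stratum 2 (Men): n = 4773; a·d/n = 443·3185/4773 = 295.6118; b·c/n = 915·230/4773 = 44.0918
OR_MH = (624.0682 + 295.6118) / (191.5048 + 44.0918) = 919.6800 / 235.5965 = 3.90362

3.90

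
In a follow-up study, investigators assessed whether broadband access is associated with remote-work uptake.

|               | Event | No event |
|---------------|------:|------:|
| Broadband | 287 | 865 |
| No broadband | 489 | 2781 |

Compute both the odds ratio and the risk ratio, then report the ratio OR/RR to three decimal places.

1.133

Cells: a = 287, b = 865, c = 489, d = 2781.
OR = (287·2781)/(865·489) = 798147/422985 = 1.88694
Risk in exposed = 287/1152 = 0.24913; risk in unexposed = 489/3270 = 0.14954; RR = 1.66597
OR/RR = 1.88694 / 1.66597 = 1.13263
The outcome is not rare, so the OR lies further from 1 than the RR.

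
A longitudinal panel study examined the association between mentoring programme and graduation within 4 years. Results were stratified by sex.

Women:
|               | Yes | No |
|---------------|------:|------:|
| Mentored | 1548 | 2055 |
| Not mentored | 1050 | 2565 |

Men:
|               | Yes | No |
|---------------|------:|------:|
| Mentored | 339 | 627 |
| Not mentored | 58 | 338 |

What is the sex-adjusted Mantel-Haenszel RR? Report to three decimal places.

RR_MH = Σ(aᵢ·n₀ᵢ/nᵢ) / Σ(cᵢ·n₁ᵢ/nᵢ), with n₁ᵢ = aᵢ+bᵢ (exposed), n₀ᵢ = cᵢ+dᵢ (unexposed), nᵢ = n₁ᵢ+n₀ᵢ.
Stratum 1 (Women): n₁ = 3603, n₀ = 3615, n = 7218; a·n₀/n = 1548·3615/7218 = 775.2868; c·n₁/n = 1050·3603/7218 = 524.1272
Stratum 2 (Men): n₁ = 966, n₀ = 396, n = 1362; a·n₀/n = 339·396/1362 = 98.5639; c·n₁/n = 58·966/1362 = 41.1366
RR_MH = (775.2868 + 98.5639) / (524.1272 + 41.1366) = 873.8507 / 565.2637 = 1.54592

1.546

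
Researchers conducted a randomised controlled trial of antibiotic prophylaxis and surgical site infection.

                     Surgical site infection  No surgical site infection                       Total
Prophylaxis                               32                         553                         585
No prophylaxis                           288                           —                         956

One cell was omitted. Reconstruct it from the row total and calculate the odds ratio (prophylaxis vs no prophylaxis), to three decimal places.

0.134

The missing cell is in the unexposed row: 956 − 288 = 668.
So a = 32, b = 553, c = 288, d = 668.
OR = (a·d)/(b·c) = (32 × 668) / (553 × 288) = 21376 / 159264 = 0.13422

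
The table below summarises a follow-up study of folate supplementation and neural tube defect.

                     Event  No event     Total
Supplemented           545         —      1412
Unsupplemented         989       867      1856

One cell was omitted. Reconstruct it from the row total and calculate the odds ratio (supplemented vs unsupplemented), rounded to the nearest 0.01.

0.55

The missing cell is in the exposed row: 1412 − 545 = 867.
So a = 545, b = 867, c = 989, d = 867.
OR = (a·d)/(b·c) = (545 × 867) / (867 × 989) = 472515 / 857463 = 0.55106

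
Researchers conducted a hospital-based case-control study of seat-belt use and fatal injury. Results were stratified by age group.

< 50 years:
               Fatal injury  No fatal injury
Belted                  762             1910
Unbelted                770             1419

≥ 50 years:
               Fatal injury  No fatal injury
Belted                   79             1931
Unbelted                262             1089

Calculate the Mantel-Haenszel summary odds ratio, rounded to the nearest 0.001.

0.547

OR_MH = Σ(aᵢdᵢ/nᵢ) / Σ(bᵢcᵢ/nᵢ), where nᵢ is the stratum total.
Stratum 1 (< 50 years): n = 4861; a·d/n = 762·1419/4861 = 222.4394; b·c/n = 1910·770/4861 = 302.5509
Stratum 2 (≥ 50 years): n = 3361; a·d/n = 79·1089/3361 = 25.5968; b·c/n = 1931·262/3361 = 150.5272
OR_MH = (222.4394 + 25.5968) / (302.5509 + 150.5272) = 248.0363 / 453.0781 = 0.54745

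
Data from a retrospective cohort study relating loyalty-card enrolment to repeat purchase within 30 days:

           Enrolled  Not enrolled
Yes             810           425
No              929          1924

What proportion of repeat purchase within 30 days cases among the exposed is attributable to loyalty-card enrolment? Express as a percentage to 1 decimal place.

Reading the table with exposure as columns: a = 810 (Enrolled, case), b = 929 (Enrolled, non-case), c = 425 (Not enrolled, case), d = 1924.
Risk in exposed = 810/1739 = 0.46578; risk in unexposed = 425/2349 = 0.18093.
RR = 0.46578/0.18093 = 2.57442
AR% = (RR − 1)/RR × 100 = (2.57442 − 1)/2.57442 × 100 = 61.1563%

61.2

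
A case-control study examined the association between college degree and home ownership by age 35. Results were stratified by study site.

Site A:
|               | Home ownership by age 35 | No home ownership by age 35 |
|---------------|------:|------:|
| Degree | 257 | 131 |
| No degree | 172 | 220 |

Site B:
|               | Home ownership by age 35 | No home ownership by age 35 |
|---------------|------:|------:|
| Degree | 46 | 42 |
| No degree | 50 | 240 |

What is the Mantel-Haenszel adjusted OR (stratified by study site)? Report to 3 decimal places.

OR_MH = Σ(aᵢdᵢ/nᵢ) / Σ(bᵢcᵢ/nᵢ), where nᵢ is the stratum total.
Stratum 1 (Site A): n = 780; a·d/n = 257·220/780 = 72.4872; b·c/n = 131·172/780 = 28.8872
Stratum 2 (Site B): n = 378; a·d/n = 46·240/378 = 29.2063; b·c/n = 42·50/378 = 5.5556
OR_MH = (72.4872 + 29.2063) / (28.8872 + 5.5556) = 101.6935 / 34.4427 = 2.95254

2.953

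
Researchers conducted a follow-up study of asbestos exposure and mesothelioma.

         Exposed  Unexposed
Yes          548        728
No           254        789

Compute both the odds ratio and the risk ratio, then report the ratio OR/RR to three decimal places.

Reading the table with exposure as columns: a = 548 (Exposed, case), b = 254 (Exposed, non-case), c = 728 (Unexposed, case), d = 789.
OR = (548·789)/(254·728) = 432372/184912 = 2.33826
Risk in exposed = 548/802 = 0.68329; risk in unexposed = 728/1517 = 0.47989; RR = 1.42384
OR/RR = 2.33826 / 1.42384 = 1.64222
The outcome is not rare, so the OR lies further from 1 than the RR.

1.642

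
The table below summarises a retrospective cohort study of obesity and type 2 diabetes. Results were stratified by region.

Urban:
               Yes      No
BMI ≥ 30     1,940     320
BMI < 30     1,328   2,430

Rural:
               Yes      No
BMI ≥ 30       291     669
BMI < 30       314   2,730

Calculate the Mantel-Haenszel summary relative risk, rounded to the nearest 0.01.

RR_MH = Σ(aᵢ·n₀ᵢ/nᵢ) / Σ(cᵢ·n₁ᵢ/nᵢ), with n₁ᵢ = aᵢ+bᵢ (exposed), n₀ᵢ = cᵢ+dᵢ (unexposed), nᵢ = n₁ᵢ+n₀ᵢ.
Stratum 1 (Urban): n₁ = 2260, n₀ = 3758, n = 6018; a·n₀/n = 1940·3758/6018 = 1211.4523; c·n₁/n = 1328·2260/6018 = 498.7172
Stratum 2 (Rural): n₁ = 960, n₀ = 3044, n = 4004; a·n₀/n = 291·3044/4004 = 221.2298; c·n₁/n = 314·960/4004 = 75.2847
RR_MH = (1211.4523 + 221.2298) / (498.7172 + 75.2847) = 1432.6821 / 574.0019 = 2.49595

2.50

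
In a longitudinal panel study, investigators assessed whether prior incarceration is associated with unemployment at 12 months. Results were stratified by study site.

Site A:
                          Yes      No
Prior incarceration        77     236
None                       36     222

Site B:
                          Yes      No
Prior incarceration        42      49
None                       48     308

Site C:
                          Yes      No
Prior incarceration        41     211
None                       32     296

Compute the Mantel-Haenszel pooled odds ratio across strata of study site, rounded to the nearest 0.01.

OR_MH = Σ(aᵢdᵢ/nᵢ) / Σ(bᵢcᵢ/nᵢ), where nᵢ is the stratum total.
Stratum 1 (Site A): n = 571; a·d/n = 77·222/571 = 29.9370; b·c/n = 236·36/571 = 14.8792
Stratum 2 (Site B): n = 447; a·d/n = 42·308/447 = 28.9396; b·c/n = 49·48/447 = 5.2617
Stratum 3 (Site C): n = 580; a·d/n = 41·296/580 = 20.9241; b·c/n = 211·32/580 = 11.6414
OR_MH = (29.9370 + 28.9396 + 20.9241) / (14.8792 + 5.2617 + 11.6414) = 79.8007 / 31.7823 = 2.51085

2.51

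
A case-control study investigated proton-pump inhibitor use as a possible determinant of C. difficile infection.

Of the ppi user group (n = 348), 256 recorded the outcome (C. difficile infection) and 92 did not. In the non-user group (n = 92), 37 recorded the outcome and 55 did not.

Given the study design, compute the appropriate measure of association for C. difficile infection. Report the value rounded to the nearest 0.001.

4.136

From the description: a = 256, b = 92, c = 37, d = 55.
This is a case-control study: participants were sampled on outcome status, so risks in the source population cannot be estimated directly — relative risk is not valid here. The odds ratio is the appropriate measure.
OR = (a·d)/(b·c) = (256 × 55) / (92 × 37) = 14080 / 3404 = 4.13631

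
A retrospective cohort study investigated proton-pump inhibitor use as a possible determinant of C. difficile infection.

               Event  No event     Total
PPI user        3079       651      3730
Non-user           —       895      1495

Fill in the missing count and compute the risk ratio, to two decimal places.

The missing cell is in the unexposed row: 1495 − 895 = 600.
So a = 3079, b = 651, c = 600, d = 895.
RR = [a/(a+b)] / [c/(c+d)] = (3079/3730) / (600/1495) = 0.82547/0.40134 = 2.05679

2.06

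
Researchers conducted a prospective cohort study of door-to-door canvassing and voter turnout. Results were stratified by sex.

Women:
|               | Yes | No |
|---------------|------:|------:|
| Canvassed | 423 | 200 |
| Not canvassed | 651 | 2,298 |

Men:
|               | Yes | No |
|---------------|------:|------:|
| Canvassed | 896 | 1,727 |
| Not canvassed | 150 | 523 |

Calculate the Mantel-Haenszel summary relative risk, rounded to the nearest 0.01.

2.28

RR_MH = Σ(aᵢ·n₀ᵢ/nᵢ) / Σ(cᵢ·n₁ᵢ/nᵢ), with n₁ᵢ = aᵢ+bᵢ (exposed), n₀ᵢ = cᵢ+dᵢ (unexposed), nᵢ = n₁ᵢ+n₀ᵢ.
Stratum 1 (Women): n₁ = 623, n₀ = 2949, n = 3572; a·n₀/n = 423·2949/3572 = 349.2237; c·n₁/n = 651·623/3572 = 113.5423
Stratum 2 (Men): n₁ = 2623, n₀ = 673, n = 3296; a·n₀/n = 896·673/3296 = 182.9515; c·n₁/n = 150·2623/3296 = 119.3720
RR_MH = (349.2237 + 182.9515) / (113.5423 + 119.3720) = 532.1751 / 232.9142 = 2.28485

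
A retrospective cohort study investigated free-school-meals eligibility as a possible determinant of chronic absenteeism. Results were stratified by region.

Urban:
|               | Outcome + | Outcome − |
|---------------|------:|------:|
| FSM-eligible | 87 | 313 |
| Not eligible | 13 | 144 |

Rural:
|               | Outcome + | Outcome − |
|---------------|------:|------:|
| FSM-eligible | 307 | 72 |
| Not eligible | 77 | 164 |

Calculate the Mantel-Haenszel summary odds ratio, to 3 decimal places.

OR_MH = Σ(aᵢdᵢ/nᵢ) / Σ(bᵢcᵢ/nᵢ), where nᵢ is the stratum total.
Stratum 1 (Urban): n = 557; a·d/n = 87·144/557 = 22.4919; b·c/n = 313·13/557 = 7.3052
Stratum 2 (Rural): n = 620; a·d/n = 307·164/620 = 81.2065; b·c/n = 72·77/620 = 8.9419
OR_MH = (22.4919 + 81.2065) / (7.3052 + 8.9419) = 103.6984 / 16.2471 = 6.38256

6.383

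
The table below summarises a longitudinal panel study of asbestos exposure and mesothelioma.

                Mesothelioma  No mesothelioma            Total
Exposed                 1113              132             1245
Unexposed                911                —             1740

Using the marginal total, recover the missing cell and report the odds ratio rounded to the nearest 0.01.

The missing cell is in the unexposed row: 1740 − 911 = 829.
So a = 1113, b = 132, c = 911, d = 829.
OR = (a·d)/(b·c) = (1113 × 829) / (132 × 911) = 922677 / 120252 = 7.67286

7.67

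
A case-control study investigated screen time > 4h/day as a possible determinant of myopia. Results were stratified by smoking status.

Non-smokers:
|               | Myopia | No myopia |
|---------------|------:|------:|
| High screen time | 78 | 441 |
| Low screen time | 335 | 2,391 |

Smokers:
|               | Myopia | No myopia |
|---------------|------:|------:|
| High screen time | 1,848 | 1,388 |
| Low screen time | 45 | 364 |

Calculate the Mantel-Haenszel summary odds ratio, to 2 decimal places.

OR_MH = Σ(aᵢdᵢ/nᵢ) / Σ(bᵢcᵢ/nᵢ), where nᵢ is the stratum total.
Stratum 1 (Non-smokers): n = 3245; a·d/n = 78·2391/3245 = 57.4724; b·c/n = 441·335/3245 = 45.5270
Stratum 2 (Smokers): n = 3645; a·d/n = 1848·364/3645 = 184.5465; b·c/n = 1388·45/3645 = 17.1358
OR_MH = (57.4724 + 184.5465) / (45.5270 + 17.1358) = 242.0189 / 62.6628 = 3.86224

3.86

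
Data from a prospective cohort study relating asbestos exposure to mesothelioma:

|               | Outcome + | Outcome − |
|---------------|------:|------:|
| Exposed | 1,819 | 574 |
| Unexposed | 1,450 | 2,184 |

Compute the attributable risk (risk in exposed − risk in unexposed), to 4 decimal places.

0.3611

Cells: a = 1819, b = 574, c = 1450, d = 2184.
Risk in exposed = 1819/2393 = 0.760134; risk in unexposed = 1450/3634 = 0.399009.
Risk difference = 0.760134 − 0.399009 = 0.361124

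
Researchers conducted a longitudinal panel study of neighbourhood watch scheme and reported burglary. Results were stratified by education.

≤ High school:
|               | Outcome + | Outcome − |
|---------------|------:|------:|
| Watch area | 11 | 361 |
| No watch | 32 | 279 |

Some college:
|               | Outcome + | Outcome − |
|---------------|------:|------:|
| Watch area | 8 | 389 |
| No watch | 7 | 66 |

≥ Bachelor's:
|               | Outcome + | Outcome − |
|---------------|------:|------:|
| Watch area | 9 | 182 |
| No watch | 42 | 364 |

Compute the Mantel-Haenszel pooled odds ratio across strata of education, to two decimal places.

OR_MH = Σ(aᵢdᵢ/nᵢ) / Σ(bᵢcᵢ/nᵢ), where nᵢ is the stratum total.
Stratum 1 (≤ High school): n = 683; a·d/n = 11·279/683 = 4.4934; b·c/n = 361·32/683 = 16.9136
Stratum 2 (Some college): n = 470; a·d/n = 8·66/470 = 1.1234; b·c/n = 389·7/470 = 5.7936
Stratum 3 (≥ Bachelor's): n = 597; a·d/n = 9·364/597 = 5.4874; b·c/n = 182·42/597 = 12.8040
OR_MH = (4.4934 + 1.1234 + 5.4874) / (16.9136 + 5.7936 + 12.8040) = 11.1043 / 35.5113 = 0.31270

0.31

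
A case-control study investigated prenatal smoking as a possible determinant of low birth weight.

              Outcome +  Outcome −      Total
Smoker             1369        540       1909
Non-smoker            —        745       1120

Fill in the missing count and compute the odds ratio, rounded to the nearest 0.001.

The missing cell is in the unexposed row: 1120 − 745 = 375.
So a = 1369, b = 540, c = 375, d = 745.
OR = (a·d)/(b·c) = (1369 × 745) / (540 × 375) = 1019905 / 202500 = 5.03657

5.037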